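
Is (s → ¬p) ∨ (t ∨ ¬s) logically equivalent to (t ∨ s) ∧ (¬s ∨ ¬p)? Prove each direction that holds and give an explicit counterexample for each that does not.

(⇒) This fails. Under t = F, p = F, s = F, the left side is true but the right side is false.

(⇐) Assume the antecedent. If t is true, (s → ¬p) ∨ (t ∨ ¬s) reduces to true regardless of the other variables. If t is false, the antecedent forces (t = F, p = F, s = T), and (s → ¬p) ∨ (t ∨ ¬s) holds there. Either way (s → ¬p) ∨ (t ∨ ¬s) holds.

Not equivalent: only (⇐) holds.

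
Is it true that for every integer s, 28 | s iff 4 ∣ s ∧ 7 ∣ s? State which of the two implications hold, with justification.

Both directions hold.

Forward direction. If 28 ∣ s, write s = 28q. Since 28 = 7·4, s = 4·(7q), so 4 ∣ s; and since 28 = 4·7, s = 7·(4q), so 7 ∣ s.

Converse. Suppose 4 ∣ s and 7 ∣ s. Any common multiple of 4 and 7 is a multiple of their lcm; here gcd(4, 7) = 1, so lcm(4, 7) = 4·7 = 28, so 28 ∣ s.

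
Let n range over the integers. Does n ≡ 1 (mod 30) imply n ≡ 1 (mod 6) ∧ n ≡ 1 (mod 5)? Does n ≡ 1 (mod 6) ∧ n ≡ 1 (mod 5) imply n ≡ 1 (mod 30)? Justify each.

(⇐) If n ≡ 1 (mod 6) and n ≡ 1 (mod 5), then by the Chinese remainder theorem n ≡ 1 (mod 30). This is exactly n ≡ 1 (mod 30).

(⇒) Suppose n ≡ 1 (mod 30); write n = 30j + 1. Since 6 ∣ 30, reducing mod 6 gives n ≡ 1 (mod 6); since 5 ∣ 30, reducing mod 5 gives n ≡ 1 (mod 5).

Both directions hold.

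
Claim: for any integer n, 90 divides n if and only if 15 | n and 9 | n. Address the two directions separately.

(→) If 90 ∣ n, write n = 90q. Since 90 = 6·15, n = 15·(6q), so 15 ∣ n; and since 90 = 10·9, n = 9·(10q), so 9 ∣ n.

(←) This fails: take n = 45. Both 15 ∣ 45 and 9 ∣ 45, yet 45 is not a multiple of 90 (since 45 = 0·90 + 45), so 90 ∤ 45.

(⇒) holds; (⇐) fails.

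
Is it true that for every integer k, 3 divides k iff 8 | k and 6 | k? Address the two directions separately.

(⇒) fails; (⇐) holds.

[⇒] This fails: take k = 3. Certainly 3 ∣ 3, but 8 ∤ 3.

[⇐] Suppose 8 ∣ k and 6 ∣ k. Any common multiple of 8 and 6 is a multiple of their lcm; here lcm(8, 6) = 8·6/gcd(8, 6) = 48/2 = 24, so 24 ∣ k. Since 3 ∣ 24, it follows that 3 ∣ k.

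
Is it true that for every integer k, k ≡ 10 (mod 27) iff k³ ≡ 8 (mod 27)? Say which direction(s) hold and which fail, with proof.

Neither implication holds.

[⇒] This fails: take k = 10. Then 10 ≡ 10 (mod 27), but 10³ = 1000 ≡ 1 (mod 27), not 8.

[⇐] This fails: take k = 2. Then 2³ = 8 ≡ 8 (mod 27), yet 2 ≡ 2 (mod 27), not 10.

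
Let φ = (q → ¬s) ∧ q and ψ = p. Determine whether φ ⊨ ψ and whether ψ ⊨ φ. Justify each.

Neither implication holds.

[⇒] This fails. Under q = T, s = F, p = F, the left side is true but the right side is false.

[⇐] This fails. Under q = F, s = F, p = T, the left side is false but the right side is true.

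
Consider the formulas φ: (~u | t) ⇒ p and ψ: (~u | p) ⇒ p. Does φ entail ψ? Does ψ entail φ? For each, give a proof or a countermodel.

Not equivalent: only (⇒) holds.

(⟹) Assume the antecedent. If p is true, (~u | p) ⇒ p reduces to true regardless of the other variables. If p is false, the antecedent forces (p = F, t = F, u = T), and (~u | p) ⇒ p holds there. Either way (~u | p) ⇒ p holds.

(⟸) This fails. Under p = F, t = T, u = T, the left side is false but the right side is true.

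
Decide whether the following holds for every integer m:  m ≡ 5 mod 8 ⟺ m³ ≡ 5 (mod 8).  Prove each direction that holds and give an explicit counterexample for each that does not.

The biconditional holds.

(⇒) Suppose m ≡ 5 mod 8. Write m = 8j + 5. Then (8j + 5)³ = 512j³ + 960j² + 600j + 125 = 8(64j³ + 120j² + 75j + 15) + 5, so m³ ≡ 5 (mod 8).

(⇐) Conversely, suppose m³ ≡ 5 (mod 8). The only residue r in {0, …, 7} with r³ ≡ 5 (mod 8) is r = 5, so m ≡ 5 (mod 8).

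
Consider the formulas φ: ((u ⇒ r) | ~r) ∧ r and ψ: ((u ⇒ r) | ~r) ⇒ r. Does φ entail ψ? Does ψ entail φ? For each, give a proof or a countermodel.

(←) Assume the antecedent. If r is true, ((u ⇒ r) | ~r) ∧ r reduces to true regardless of the other variables. If r is false, the antecedent cannot hold. Either way ((u ⇒ r) | ~r) ∧ r holds.

(→) Assume the antecedent. If r is true, ((u ⇒ r) | ~r) ⇒ r reduces to true regardless of the other variables. If r is false, the antecedent cannot hold. Either way ((u ⇒ r) | ~r) ⇒ r holds.

Equivalent; both directions hold.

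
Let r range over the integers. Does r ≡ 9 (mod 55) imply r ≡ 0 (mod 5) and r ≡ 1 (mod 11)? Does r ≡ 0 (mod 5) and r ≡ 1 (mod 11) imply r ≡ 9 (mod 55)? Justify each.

Neither implication holds.

[⇒] This fails: r = 9 gives 9 ≡ 9 (mod 55) but 9 ≡ 4 (mod 5), so the conjunction on the right does not hold.

[⇐] This fails: r = 45 satisfies both congruences on the right (45 ≡ 0 mod 5 and 45 ≡ 1 mod 11) yet 45 ≡ 45 (mod 55), not 9.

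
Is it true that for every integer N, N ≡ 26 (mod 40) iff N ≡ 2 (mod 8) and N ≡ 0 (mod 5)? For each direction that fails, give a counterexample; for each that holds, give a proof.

Both directions fail.

(→) This fails: N = 26 gives 26 ≡ 26 (mod 40) but 26 ≡ 1 (mod 5), so the conjunction on the right does not hold.

(←) This fails: N = 10 satisfies both congruences on the right (10 ≡ 2 mod 8 and 10 ≡ 0 mod 5) yet 10 ≡ 10 (mod 40), not 26.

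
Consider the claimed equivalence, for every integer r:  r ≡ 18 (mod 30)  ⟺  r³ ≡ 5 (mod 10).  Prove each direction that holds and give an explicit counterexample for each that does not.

(⟹) This fails: take r = 18. Then 18 ≡ 18 (mod 30), but 18³ = 5832 ≡ 2 (mod 10), not 5.

(⟸) This fails: take r = 5. Then 5³ = 125 ≡ 5 (mod 10), yet 5 ≡ 5 (mod 30), not 18.

(⇒) fails and (⇐) fails.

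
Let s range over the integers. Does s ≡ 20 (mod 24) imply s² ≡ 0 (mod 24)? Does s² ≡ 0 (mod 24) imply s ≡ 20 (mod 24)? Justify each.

Neither direction holds.

Forward direction. This fails: take s = 20. Then 20 ≡ 20 (mod 24), but 20² = 400 ≡ 16 (mod 24), not 0.

Converse. This fails: take s = 0. Then 0² = 0 ≡ 0 (mod 24), yet 0 ≡ 0 (mod 24), not 20.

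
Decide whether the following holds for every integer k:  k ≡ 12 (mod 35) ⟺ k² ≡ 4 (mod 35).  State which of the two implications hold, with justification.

Only the forward direction holds.

(⇒) Suppose k ≡ 12 (mod 35). Write k = 35j + 12. Then (35j + 12)² = 1225j² + 840j + 144 = 35(35j² + 24j + 4) + 4, so k² ≡ 4 (mod 35).

(⇐) This fails: take k = 2. Then 2² = 4 ≡ 4 (mod 35), yet 2 ≡ 2 (mod 35), not 12.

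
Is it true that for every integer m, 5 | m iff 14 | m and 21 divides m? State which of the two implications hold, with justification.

Forward direction. This fails: take m = 5. Certainly 5 ∣ 5, but 14 ∤ 5.

Converse. This fails: take m = 42. Both 14 ∣ 42 and 21 ∣ 42, yet 42 is not a multiple of 5 (since 42 = 8·5 + 2), so 5 ∤ 42.

Neither implication holds.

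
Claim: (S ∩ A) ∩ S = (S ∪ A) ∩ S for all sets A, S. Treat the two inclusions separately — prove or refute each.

Only the forward inclusion holds.

(⊆) Let x ∈ (S ∩ A) ∩ S. Then x ∈ A ∩ S, from which x ∈ (S ∪ A) ∩ S.

(⊇) This inclusion fails. Take A = ∅, S = {1}; then 1 ∈ (S ∪ A) ∩ S but 1 ∉ (S ∩ A) ∩ S.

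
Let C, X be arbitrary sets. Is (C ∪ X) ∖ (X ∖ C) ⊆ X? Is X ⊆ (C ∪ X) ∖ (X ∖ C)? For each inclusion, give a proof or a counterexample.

Both inclusions fail.

Forward inclusion. This inclusion fails. Take C = {1}, X = ∅; then 1 ∈ (C ∪ X) ∖ (X ∖ C) but 1 ∉ X.

Reverse inclusion. This inclusion fails. Take C = ∅, X = {1}; then 1 ∈ X but 1 ∉ (C ∪ X) ∖ (X ∖ C).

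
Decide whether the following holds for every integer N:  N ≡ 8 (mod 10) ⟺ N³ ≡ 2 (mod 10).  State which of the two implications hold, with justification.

Both directions hold.

Forward direction. Suppose N ≡ 8 (mod 10). Write N = 10j + 8. Then (10j + 8)³ = 1000j³ + 2400j² + 1920j + 512 = 10(100j³ + 240j² + 192j + 51) + 2, so N³ ≡ 2 (mod 10).

Converse. Suppose N³ ≡ 2 (mod 10). The only residue r in {0, …, 9} with r³ ≡ 2 (mod 10) is r = 8, so N ≡ 8 (mod 10).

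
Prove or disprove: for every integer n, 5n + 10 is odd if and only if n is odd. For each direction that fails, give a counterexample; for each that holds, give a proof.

Forward direction. Suppose 5n + 10 is odd. Since 5 is odd, 5n and n have the same parity, so 5n + 10 ≡ n + 10 (mod 2). As 10 is even, 5n + 10 is odd exactly when n is odd. Thus n is odd.

Converse. Suppose n is odd; write n = 2j + 1. Then 5n + 10 = 5·(2j + 1) + 10 = 2·5j + 15, which is odd.

Both directions hold.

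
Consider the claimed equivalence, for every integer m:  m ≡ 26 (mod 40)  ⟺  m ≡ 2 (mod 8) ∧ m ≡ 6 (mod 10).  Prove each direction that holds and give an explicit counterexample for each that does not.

(⟹) Suppose m ≡ 26 (mod 40); write m = 40j + 26. Since 8 ∣ 40, reducing mod 8 gives m ≡ 26 ≡ 2 (mod 8); since 10 ∣ 40, reducing mod 10 gives m ≡ 26 ≡ 6 (mod 10).

(⟸) Conversely, if m ≡ 2 (mod 8) and m ≡ 6 (mod 10), then by the Chinese remainder theorem m ≡ 26 (mod 40). This is exactly m ≡ 26 (mod 40).

Both implications hold.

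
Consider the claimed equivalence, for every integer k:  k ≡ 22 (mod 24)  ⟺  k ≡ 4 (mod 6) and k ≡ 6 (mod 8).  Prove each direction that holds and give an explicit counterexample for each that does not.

Forward direction. Suppose k ≡ 22 (mod 24); write k = 24j + 22. Since 6 ∣ 24, reducing mod 6 gives k ≡ 22 ≡ 4 (mod 6); since 8 ∣ 24, reducing mod 8 gives k ≡ 22 ≡ 6 (mod 8).

Converse. If k ≡ 4 (mod 6) and k ≡ 6 (mod 8), then by the Chinese remainder theorem k ≡ 22 (mod 24). This is exactly k ≡ 22 (mod 24).

Both directions hold; the statement is true.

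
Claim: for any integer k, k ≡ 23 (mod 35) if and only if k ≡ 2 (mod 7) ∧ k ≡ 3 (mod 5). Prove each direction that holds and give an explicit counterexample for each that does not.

Equivalent; both directions hold.

(⇒) Suppose k ≡ 23 (mod 35); write k = 35j + 23. Since 7 ∣ 35, reducing mod 7 gives k ≡ 23 ≡ 2 (mod 7); since 5 ∣ 35, reducing mod 5 gives k ≡ 23 ≡ 3 (mod 5).

(⇐) Conversely, if k ≡ 2 (mod 7) and k ≡ 3 (mod 5), then by the Chinese remainder theorem k ≡ 23 (mod 35). This is exactly k ≡ 23 (mod 35).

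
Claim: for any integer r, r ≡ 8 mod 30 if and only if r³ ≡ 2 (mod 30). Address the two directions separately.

(⇒) Suppose r ≡ 8 mod 30. Write r = 30j + 8. Then (30j + 8)³ = 27000j³ + 21600j² + 5760j + 512 = 30(900j³ + 720j² + 192j + 17) + 2, so r³ ≡ 2 (mod 30).

(⇐) Conversely, suppose r³ ≡ 2 (mod 30). The only residue r in {0, …, 29} with r³ ≡ 2 (mod 30) is r = 8, so r ≡ 8 (mod 30).

Equivalent; both directions hold.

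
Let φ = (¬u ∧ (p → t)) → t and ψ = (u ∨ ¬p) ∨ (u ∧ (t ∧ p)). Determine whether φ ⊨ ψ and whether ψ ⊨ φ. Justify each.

Forward direction. This fails. Under p = T, t = F, u = F, the left side is true but the right side is false.

Converse. This fails. Under p = F, t = F, u = F, the left side is false but the right side is true.

Both directions fail.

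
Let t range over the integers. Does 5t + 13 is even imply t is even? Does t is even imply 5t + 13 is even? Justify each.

[⇒] This fails: t = 3 gives 5t + 13 = 28, which is even, but 3 is odd, not even.

[⇐] This also fails: t = 6 is even, but 5t + 13 = 43 is odd, not even.

Neither direction holds.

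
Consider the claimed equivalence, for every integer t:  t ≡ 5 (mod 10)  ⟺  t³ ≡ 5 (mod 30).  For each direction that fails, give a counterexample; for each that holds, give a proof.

The forward direction fails; the converse holds.

Converse. The residues r modulo 30 with r³ ≡ 5 (mod 30) are exactly {5}, and each is ≡ 5 (mod 10).

Forward direction. This fails: take t = 15. Then 15 ≡ 5 (mod 10), but 15³ = 3375 ≡ 15 (mod 30), not 5.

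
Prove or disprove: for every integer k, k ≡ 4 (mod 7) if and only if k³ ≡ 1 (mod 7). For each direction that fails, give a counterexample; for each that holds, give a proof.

[⇐] This fails: take k = 1. Then 1³ = 1 ≡ 1 (mod 7), yet 1 ≡ 1 (mod 7), not 4.

[⇒] Suppose k ≡ 4 (mod 7). Write k = 7j + 4. Then (7j + 4)³ = 343j³ + 588j² + 336j + 64 = 7(49j³ + 84j² + 48j + 9) + 1, so k³ ≡ 1 (mod 7).

Only the forward implication holds.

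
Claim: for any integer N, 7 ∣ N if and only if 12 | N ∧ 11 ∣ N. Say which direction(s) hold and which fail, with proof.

(→) This fails: take N = 7. Certainly 7 ∣ 7, but 12 ∤ 7.

(←) This fails: take N = 132. Both 12 ∣ 132 and 11 ∣ 132, yet 132 is not a multiple of 7 (since 132 = 18·7 + 6), so 7 ∤ 132.

Neither implication holds.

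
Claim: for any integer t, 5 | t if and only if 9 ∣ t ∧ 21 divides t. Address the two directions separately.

Neither implication holds.

Forward direction. This fails: take t = 5. Certainly 5 ∣ 5, but 9 ∤ 5.

Converse. This fails: take t = 63. Both 9 ∣ 63 and 21 ∣ 63, yet 63 is not a multiple of 5 (since 63 = 12·5 + 3), so 5 ∤ 63.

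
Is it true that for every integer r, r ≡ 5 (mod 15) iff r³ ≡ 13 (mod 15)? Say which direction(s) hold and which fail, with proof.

Forward direction. This fails: take r = 5. Then 5 ≡ 5 (mod 15), but 5³ = 125 ≡ 5 (mod 15), not 13.

Converse. This fails: take r = 7. Then 7³ = 343 ≡ 13 (mod 15), yet 7 ≡ 7 (mod 15), not 5.

Neither implication holds.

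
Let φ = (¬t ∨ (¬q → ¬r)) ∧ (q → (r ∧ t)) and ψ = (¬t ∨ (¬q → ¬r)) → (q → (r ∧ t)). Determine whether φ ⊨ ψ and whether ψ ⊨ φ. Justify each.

[⇐] This fails. Under q = F, r = T, t = T, the left side is false but the right side is true.

[⇒] Assume the antecedent. If q is true, the antecedent forces (q = T, r = T, t = T), and the consequent holds there. If q is false, the consequent reduces to true regardless of the other variables. Either way the consequent holds.

Only the forward implication holds.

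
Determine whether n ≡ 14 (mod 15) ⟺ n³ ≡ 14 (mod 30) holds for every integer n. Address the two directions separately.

(→) This fails: take n = 29. Then 29 ≡ 14 (mod 15), but 29³ = 24389 ≡ 29 (mod 30), not 14.

(←) Conversely, the residues r modulo 30 with r³ ≡ 14 (mod 30) are exactly {14}, and each is ≡ 14 (mod 15).

Only the converse holds.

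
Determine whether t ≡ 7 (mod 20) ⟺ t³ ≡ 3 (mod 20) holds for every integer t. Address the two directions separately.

The biconditional holds.

(→) Suppose t ≡ 7 (mod 20). Write t = 20j + 7. Then (20j + 7)³ = 8000j³ + 8400j² + 2940j + 343 = 20(400j³ + 420j² + 147j + 17) + 3, so t³ ≡ 3 (mod 20).

(←) Conversely, suppose t³ ≡ 3 (mod 20). The only residue r in {0, …, 19} with r³ ≡ 3 (mod 20) is r = 7, so t ≡ 7 (mod 20).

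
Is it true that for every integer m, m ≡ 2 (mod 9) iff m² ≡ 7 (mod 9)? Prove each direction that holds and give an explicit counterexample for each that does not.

(⇒) fails and (⇐) fails.

(⟹) This fails: take m = 2. Then 2 ≡ 2 (mod 9), but 2² = 4 ≡ 4 (mod 9), not 7.

(⟸) This fails: take m = 4. Then 4² = 16 ≡ 7 (mod 9), yet 4 ≡ 4 (mod 9), not 2.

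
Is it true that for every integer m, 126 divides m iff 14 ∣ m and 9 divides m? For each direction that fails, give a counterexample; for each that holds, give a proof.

(⟹) If 126 ∣ m, write m = 126q. Since 126 = 9·14, m = 14·(9q), so 14 ∣ m; and since 126 = 14·9, m = 9·(14q), so 9 ∣ m.

(⟸) Suppose 14 ∣ m and 9 ∣ m. Any common multiple of 14 and 9 is a multiple of their lcm; here gcd(14, 9) = 1, so lcm(14, 9) = 14·9 = 126, so 126 ∣ m.

Both directions hold; the statement is true.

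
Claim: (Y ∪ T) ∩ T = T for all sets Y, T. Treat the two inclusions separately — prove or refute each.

(⟹) Let x ∈ (Y ∪ T) ∩ T. Then either x ∈ T and x ∉ Y; or x ∈ Y ∩ T. In each case x ∈ T, so (Y ∪ T) ∩ T ⊆ T.

(⟸) Let x ∈ T. Then either x ∈ T and x ∉ Y; or x ∈ Y ∩ T. In each case x ∈ (Y ∪ T) ∩ T, so T ⊆ (Y ∪ T) ∩ T.

Both inclusions hold.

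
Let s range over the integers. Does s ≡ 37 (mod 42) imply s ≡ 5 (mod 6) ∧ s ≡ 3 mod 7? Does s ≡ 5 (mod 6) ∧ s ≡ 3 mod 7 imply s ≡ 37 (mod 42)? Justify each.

(→) This fails: s = 37 gives 37 ≡ 37 (mod 42) but 37 ≡ 1 (mod 6), so the conjunction on the right does not hold.

(←) This fails: s = 17 satisfies both congruences on the right (17 ≡ 5 mod 6 and 17 ≡ 3 mod 7) yet 17 ≡ 17 (mod 42), not 37.

Both directions fail.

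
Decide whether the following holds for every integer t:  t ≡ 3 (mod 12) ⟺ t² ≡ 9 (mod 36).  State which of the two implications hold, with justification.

[⇒] Suppose t ≡ 3 (mod 12). Working modulo 36, t ∈ {3, 15, 27}; for each such r, r² ≡ 9 (mod 36).

[⇐] This fails: take t = 9. Then 9² = 81 ≡ 9 (mod 36), yet 9 ≡ 9 (mod 12), not 3.

Not equivalent: only (⇒) holds.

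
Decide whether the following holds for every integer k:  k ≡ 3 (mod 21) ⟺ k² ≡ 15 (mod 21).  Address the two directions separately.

Forward direction. This fails: take k = 3. Then 3 ≡ 3 (mod 21), but 3² = 9 ≡ 9 (mod 21), not 15.

Converse. This fails: take k = 6. Then 6² = 36 ≡ 15 (mod 21), yet 6 ≡ 6 (mod 21), not 3.

(⇒) fails and (⇐) fails.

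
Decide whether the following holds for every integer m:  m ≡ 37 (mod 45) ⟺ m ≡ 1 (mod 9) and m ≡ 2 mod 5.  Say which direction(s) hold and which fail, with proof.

Forward direction. Suppose m ≡ 37 (mod 45); write m = 45j + 37. Since 9 ∣ 45, reducing mod 9 gives m ≡ 37 ≡ 1 (mod 9); since 5 ∣ 45, reducing mod 5 gives m ≡ 37 ≡ 2 (mod 5).

Converse. If m ≡ 1 (mod 9) and m ≡ 2 (mod 5), then by the Chinese remainder theorem m ≡ 37 (mod 45). This is exactly m ≡ 37 (mod 45).

Both directions hold.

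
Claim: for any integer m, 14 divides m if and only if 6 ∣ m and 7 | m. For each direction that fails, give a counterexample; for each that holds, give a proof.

Only the converse holds.

Forward direction. This fails: take m = 14. Certainly 14 ∣ 14, but 6 ∤ 14.

Converse. Suppose 6 ∣ m and 7 ∣ m. Any common multiple of 6 and 7 is a multiple of their lcm; here gcd(6, 7) = 1, so lcm(6, 7) = 6·7 = 42, so 42 ∣ m. Since 14 ∣ 42, it follows that 14 ∣ m.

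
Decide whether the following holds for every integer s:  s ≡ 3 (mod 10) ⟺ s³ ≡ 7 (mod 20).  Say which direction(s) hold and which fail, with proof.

Not equivalent: only (⇐) holds.

(⟹) This fails: take s = 13. Then 13 ≡ 3 (mod 10), but 13³ = 2197 ≡ 17 (mod 20), not 7.

(⟸) Conversely, the residues r modulo 20 with r³ ≡ 7 (mod 20) are exactly {3}, and each is ≡ 3 (mod 10).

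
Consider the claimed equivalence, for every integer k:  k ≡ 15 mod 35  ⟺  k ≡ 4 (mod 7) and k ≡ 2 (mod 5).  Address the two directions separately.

Neither implication holds.

(⟹) This fails: k = 15 gives 15 ≡ 15 (mod 35) but 15 ≡ 1 (mod 7), so the conjunction on the right does not hold.

(⟸) This fails: k = 32 satisfies both congruences on the right (32 ≡ 4 mod 7 and 32 ≡ 2 mod 5) yet 32 ≡ 32 (mod 35), not 15.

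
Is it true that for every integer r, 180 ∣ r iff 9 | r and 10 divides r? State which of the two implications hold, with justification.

(⟹) If 180 ∣ r, write r = 180q. Since 180 = 20·9, r = 9·(20q), so 9 ∣ r; and since 180 = 18·10, r = 10·(18q), so 10 ∣ r.

(⟸) This fails: take r = 90. Both 9 ∣ 90 and 10 ∣ 90, yet 90 is not a multiple of 180 (since 90 = 0·180 + 90), so 180 ∤ 90.

The forward direction holds; the converse fails.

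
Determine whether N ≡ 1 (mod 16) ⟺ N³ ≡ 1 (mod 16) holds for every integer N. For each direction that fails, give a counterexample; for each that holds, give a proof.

(→) Suppose N ≡ 1 (mod 16). Write N = 16j + 1. Then (16j + 1)³ = 4096j³ + 768j² + 48j + 1 = 16(256j³ + 48j² + 3j) + 1, so N³ ≡ 1 (mod 16).

(←) Conversely, suppose N³ ≡ 1 (mod 16). The only residue r in {0, …, 15} with r³ ≡ 1 (mod 16) is r = 1, so N ≡ 1 (mod 16).

Equivalent; both directions hold.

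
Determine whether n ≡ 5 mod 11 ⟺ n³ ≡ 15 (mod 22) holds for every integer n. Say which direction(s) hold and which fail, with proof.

Not equivalent: only (⇐) holds.

(→) This fails: take n = 16. Then 16 ≡ 5 (mod 11), but 16³ = 4096 ≡ 4 (mod 22), not 15.

(←) Conversely, the residues r modulo 22 with r³ ≡ 15 (mod 22) are exactly {5}, and each is ≡ 5 (mod 11).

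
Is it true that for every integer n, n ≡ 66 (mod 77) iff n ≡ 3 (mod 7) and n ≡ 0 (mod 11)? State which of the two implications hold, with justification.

[⇒] Suppose n ≡ 66 (mod 77); write n = 77j + 66. Since 7 ∣ 77, reducing mod 7 gives n ≡ 66 ≡ 3 (mod 7); since 11 ∣ 77, reducing mod 11 gives n ≡ 66 ≡ 0 (mod 11).

[⇐] Conversely, if n ≡ 3 (mod 7) and n ≡ 0 (mod 11), then by the Chinese remainder theorem n ≡ 66 (mod 77). This is exactly n ≡ 66 (mod 77).

Both directions hold.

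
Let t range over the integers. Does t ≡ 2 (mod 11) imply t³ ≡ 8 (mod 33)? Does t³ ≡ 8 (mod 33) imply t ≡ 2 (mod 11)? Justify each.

(⇒) fails; (⇐) holds.

Forward direction. This fails: take t = 13. Then 13 ≡ 2 (mod 11), but 13³ = 2197 ≡ 19 (mod 33), not 8.

Converse. The residues r modulo 33 with r³ ≡ 8 (mod 33) are exactly {2}, and each is ≡ 2 (mod 11).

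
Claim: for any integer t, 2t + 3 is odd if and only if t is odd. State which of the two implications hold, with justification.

Only the converse holds.

Forward direction. This fails: take t = 0. Then 2t + 3 = 3, which is odd, yet t = 0 is even, not odd.

Converse. Suppose t is odd. Since 2 is even, 2t is even for every t, so 2t + 3 has the same parity as 3, which is odd. Hence 2t + 3 is odd.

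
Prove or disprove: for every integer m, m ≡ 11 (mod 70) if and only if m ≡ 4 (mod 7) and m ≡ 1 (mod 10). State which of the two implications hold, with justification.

Both implications hold.

(⇒) Suppose m ≡ 11 (mod 70); write m = 70j + 11. Since 7 ∣ 70, reducing mod 7 gives m ≡ 11 ≡ 4 (mod 7); since 10 ∣ 70, reducing mod 10 gives m ≡ 11 ≡ 1 (mod 10).

(⇐) Conversely, if m ≡ 4 (mod 7) and m ≡ 1 (mod 10), then by the Chinese remainder theorem m ≡ 11 (mod 70). This is exactly m ≡ 11 (mod 70).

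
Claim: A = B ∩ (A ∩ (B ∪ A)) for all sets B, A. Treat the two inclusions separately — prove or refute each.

Forward inclusion. This inclusion fails. Take B = ∅, A = {1}; then 1 ∈ A but 1 ∉ B ∩ (A ∩ (B ∪ A)).

Reverse inclusion. Let x ∈ B ∩ (A ∩ (B ∪ A)). Then x ∈ B ∩ A, from which x ∈ A.

Only the reverse inclusion holds.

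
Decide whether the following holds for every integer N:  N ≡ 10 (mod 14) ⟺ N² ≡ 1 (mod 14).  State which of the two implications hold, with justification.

(⇒) This fails: take N = 10. Then 10 ≡ 10 (mod 14), but 10² = 100 ≡ 2 (mod 14), not 1.

(⇐) This fails: take N = 1. Then 1² = 1 ≡ 1 (mod 14), yet 1 ≡ 1 (mod 14), not 10.

(⇒) fails and (⇐) fails.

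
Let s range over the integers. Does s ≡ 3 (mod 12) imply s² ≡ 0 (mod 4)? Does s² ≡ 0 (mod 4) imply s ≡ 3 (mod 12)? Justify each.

(⇒) fails and (⇐) fails.

(→) This fails: take s = 3. Then 3 ≡ 3 (mod 12), but 3² = 9 ≡ 1 (mod 4), not 0.

(←) This fails: take s = 0. Then 0² = 0 ≡ 0 (mod 4), yet 0 ≡ 0 (mod 12), not 3.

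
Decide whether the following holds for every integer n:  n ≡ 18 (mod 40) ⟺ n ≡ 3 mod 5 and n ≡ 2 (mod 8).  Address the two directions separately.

Forward direction. Suppose n ≡ 18 (mod 40); write n = 40j + 18. Since 5 ∣ 40, reducing mod 5 gives n ≡ 18 ≡ 3 (mod 5); since 8 ∣ 40, reducing mod 8 gives n ≡ 18 ≡ 2 (mod 8).

Converse. If n ≡ 3 (mod 5) and n ≡ 2 (mod 8), then by the Chinese remainder theorem n ≡ 18 (mod 40). This is exactly n ≡ 18 (mod 40).

Both implications hold.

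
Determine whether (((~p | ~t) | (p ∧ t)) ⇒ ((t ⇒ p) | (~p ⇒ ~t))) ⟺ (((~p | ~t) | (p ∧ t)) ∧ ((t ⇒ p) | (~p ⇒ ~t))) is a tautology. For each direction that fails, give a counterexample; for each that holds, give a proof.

(⟸) Assume the antecedent. If p is true, the consequent reduces to true regardless of the other variables. If p is false, the antecedent forces (p = F, t = F), and the consequent holds there. Either way the consequent holds.

(⟹) Assume the antecedent. If p is true, the consequent reduces to true regardless of the other variables. If p is false, the antecedent forces (p = F, t = F), and the consequent holds there. Either way the consequent holds.

The biconditional holds.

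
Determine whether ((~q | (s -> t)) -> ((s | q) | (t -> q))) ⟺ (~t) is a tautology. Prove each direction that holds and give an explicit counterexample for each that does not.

Forward direction. This fails. Under t = T, q = T, s = F, the left side is true but the right side is false.

Converse. Assume the antecedent. If t is true, the antecedent cannot hold. If t is false, the consequent reduces to true regardless of the other variables. Either way the consequent holds.

(⇒) fails; (⇐) holds.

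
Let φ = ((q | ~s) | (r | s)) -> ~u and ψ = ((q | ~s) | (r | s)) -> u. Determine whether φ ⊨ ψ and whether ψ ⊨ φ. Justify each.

(⟹) This fails. Under s = F, u = F, q = F, r = F, the left side is true but the right side is false.

(⟸) This fails. Under s = F, u = T, q = F, r = F, the left side is false but the right side is true.

Neither direction holds.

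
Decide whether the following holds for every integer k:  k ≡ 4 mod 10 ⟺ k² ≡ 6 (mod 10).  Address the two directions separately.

Forward direction. Suppose k ≡ 4 mod 10. Write k = 10j + 4. Then (10j + 4)² = 100j² + 80j + 16 = 10(10j² + 8j + 1) + 6, so k² ≡ 6 (mod 10).

Converse. This fails: take k = 6. Then 6² = 36 ≡ 6 (mod 10), yet 6 ≡ 6 (mod 10), not 4.

(⇒) holds; (⇐) fails.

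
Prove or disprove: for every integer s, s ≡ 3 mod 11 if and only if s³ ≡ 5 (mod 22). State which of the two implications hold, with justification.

(⇒) This fails: take s = 14. Then 14 ≡ 3 (mod 11), but 14³ = 2744 ≡ 16 (mod 22), not 5.

(⇐) Conversely, the residues r modulo 22 with r³ ≡ 5 (mod 22) are exactly {3}, and each is ≡ 3 (mod 11).

(⇒) fails; (⇐) holds.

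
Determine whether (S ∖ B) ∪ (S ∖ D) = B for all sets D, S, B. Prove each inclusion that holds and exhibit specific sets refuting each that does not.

Forward inclusion. This inclusion fails. Take D = ∅, S = {1}, B = ∅; then 1 ∈ (S ∖ B) ∪ (S ∖ D) but 1 ∉ B.

Reverse inclusion. This inclusion fails. Take D = ∅, S = ∅, B = {1}; then 1 ∈ B but 1 ∉ (S ∖ B) ∪ (S ∖ D).

Neither inclusion holds.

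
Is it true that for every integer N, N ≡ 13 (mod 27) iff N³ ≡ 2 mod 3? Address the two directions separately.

Both directions fail.

(⇒) This fails: take N = 13. Then 13 ≡ 13 (mod 27), but 13³ = 2197 ≡ 1 (mod 3), not 2.

(⇐) This fails: take N = 2. Then 2³ = 8 ≡ 2 (mod 3), yet 2 ≡ 2 (mod 27), not 13.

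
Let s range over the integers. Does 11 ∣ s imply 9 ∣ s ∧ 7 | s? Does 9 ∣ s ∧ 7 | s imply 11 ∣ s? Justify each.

(⇒) This fails: take s = 11. Certainly 11 ∣ 11, but 9 ∤ 11.

(⇐) This fails: take s = 63. Both 9 ∣ 63 and 7 ∣ 63, yet 63 is not a multiple of 11 (since 63 = 5·11 + 8), so 11 ∤ 63.

Neither implication holds.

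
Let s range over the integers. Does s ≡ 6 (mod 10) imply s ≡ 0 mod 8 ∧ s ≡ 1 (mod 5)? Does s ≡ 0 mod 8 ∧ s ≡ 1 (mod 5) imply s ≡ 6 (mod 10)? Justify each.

[⇒] This fails: s = 26 gives 26 ≡ 6 (mod 10) but 26 ≡ 2 (mod 8), so the conjunction on the right does not hold.

[⇐] Conversely, if s ≡ 0 (mod 8) and s ≡ 1 (mod 5), then by the Chinese remainder theorem s ≡ 16 (mod 40). Since 16 ≡ 6 (mod 10) and 10 ∣ 40, we get s ≡ 6 (mod 10).

Not equivalent: only (⇐) holds.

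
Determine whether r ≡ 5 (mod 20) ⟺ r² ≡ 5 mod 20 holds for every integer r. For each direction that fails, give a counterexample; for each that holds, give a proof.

Only the forward implication holds.

(⟹) Suppose r ≡ 5 (mod 20). Write r = 20j + 5. Then (20j + 5)² = 400j² + 200j + 25 = 20(20j² + 10j + 1) + 5, so r² ≡ 5 (mod 20).

(⟸) This fails: take r = 15. Then 15² = 225 ≡ 5 (mod 20), yet 15 ≡ 15 (mod 20), not 5.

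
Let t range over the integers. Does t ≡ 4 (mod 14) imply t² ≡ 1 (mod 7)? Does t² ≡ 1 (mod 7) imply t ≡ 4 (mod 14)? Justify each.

Both directions fail.

(→) This fails: take t = 4. Then 4 ≡ 4 (mod 14), but 4² = 16 ≡ 2 (mod 7), not 1.

(←) This fails: take t = 1. Then 1² = 1 ≡ 1 (mod 7), yet 1 ≡ 1 (mod 14), not 4.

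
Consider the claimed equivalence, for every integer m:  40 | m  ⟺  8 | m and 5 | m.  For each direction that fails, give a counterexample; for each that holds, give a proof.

The biconditional holds.

(⟸) Suppose 8 ∣ m and 5 ∣ m. Any common multiple of 8 and 5 is a multiple of their lcm; here gcd(8, 5) = 1, so lcm(8, 5) = 8·5 = 40, so 40 ∣ m.

(⟹) If 40 ∣ m, write m = 40q. Since 40 = 5·8, m = 8·(5q), so 8 ∣ m; and since 40 = 8·5, m = 5·(8q), so 5 ∣ m.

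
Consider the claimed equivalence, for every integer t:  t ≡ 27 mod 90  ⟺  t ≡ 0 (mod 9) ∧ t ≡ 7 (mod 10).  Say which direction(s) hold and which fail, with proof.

[⇒] Suppose t ≡ 27 (mod 90); write t = 90j + 27. Since 9 ∣ 90, reducing mod 9 gives t ≡ 27 ≡ 0 (mod 9); since 10 ∣ 90, reducing mod 10 gives t ≡ 27 ≡ 7 (mod 10).

[⇐] Conversely, if t ≡ 0 (mod 9) and t ≡ 7 (mod 10), then by the Chinese remainder theorem t ≡ 27 (mod 90). This is exactly t ≡ 27 (mod 90).

Both directions hold; the statement is true.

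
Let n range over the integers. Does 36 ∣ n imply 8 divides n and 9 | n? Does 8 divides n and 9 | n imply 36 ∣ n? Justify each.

Not equivalent: only (⇐) holds.

(⟹) This fails: take n = 36. Certainly 36 ∣ 36, but 8 ∤ 36.

(⟸) Suppose 8 ∣ n and 9 ∣ n. Any common multiple of 8 and 9 is a multiple of their lcm; here gcd(8, 9) = 1, so lcm(8, 9) = 8·9 = 72, so 72 ∣ n. Since 36 ∣ 72, it follows that 36 ∣ n.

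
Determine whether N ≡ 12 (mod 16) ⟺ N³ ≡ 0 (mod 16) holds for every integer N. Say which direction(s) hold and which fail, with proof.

The forward direction holds; the converse fails.

Forward direction. Suppose N ≡ 12 (mod 16). Write N = 16j + 12. Then (16j + 12)³ = 4096j³ + 9216j² + 6912j + 1728 = 16(256j³ + 576j² + 432j + 108) + 0, so N³ ≡ 0 (mod 16).

Converse. This fails: take N = 0. Then 0³ = 0 ≡ 0 (mod 16), yet 0 ≡ 0 (mod 16), not 12.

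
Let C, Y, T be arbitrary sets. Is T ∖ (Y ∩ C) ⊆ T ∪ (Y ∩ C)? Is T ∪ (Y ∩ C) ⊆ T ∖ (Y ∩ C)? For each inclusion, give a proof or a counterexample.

The sets are not equal: only the forward inclusion holds.

(⊇) This inclusion fails. Take C = {1}, Y = {1}, T = ∅; then 1 ∈ T ∪ (Y ∩ C) but 1 ∉ T ∖ (Y ∩ C).

(⊆) Let x ∈ T ∖ (Y ∩ C). Then either x ∈ T and x ∉ C, Y; or x ∈ C ∩ T and x ∉ Y; or x ∈ Y ∩ T and x ∉ C. In each case x ∈ T ∪ (Y ∩ C), so T ∖ (Y ∩ C) ⊆ T ∪ (Y ∩ C).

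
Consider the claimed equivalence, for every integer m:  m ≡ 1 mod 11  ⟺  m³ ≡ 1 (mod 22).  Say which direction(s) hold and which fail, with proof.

The forward direction fails; the converse holds.

(⇒) This fails: take m = 12. Then 12 ≡ 1 (mod 11), but 12³ = 1728 ≡ 12 (mod 22), not 1.

(⇐) Conversely, the residues r modulo 22 with r³ ≡ 1 (mod 22) are exactly {1}, and each is ≡ 1 (mod 11).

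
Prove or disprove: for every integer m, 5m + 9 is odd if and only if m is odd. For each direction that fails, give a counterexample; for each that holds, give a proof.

(⇒) fails and (⇐) fails.

(⟹) This fails: m = 0 gives 5m + 9 = 9, which is odd, but 0 is even, not odd.

(⟸) This also fails: m = 7 is odd, but 5m + 9 = 44 is even, not odd.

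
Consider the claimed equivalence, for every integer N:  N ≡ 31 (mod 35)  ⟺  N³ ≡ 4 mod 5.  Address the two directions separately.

(⟹) This fails: take N = 31. Then 31 ≡ 31 (mod 35), but 31³ = 29791 ≡ 1 (mod 5), not 4.

(⟸) This fails: take N = 4. Then 4³ = 64 ≡ 4 (mod 5), yet 4 ≡ 4 (mod 35), not 31.

(⇒) fails and (⇐) fails.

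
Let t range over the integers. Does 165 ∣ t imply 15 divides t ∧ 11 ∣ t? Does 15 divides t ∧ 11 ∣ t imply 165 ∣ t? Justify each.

(⟹) If 165 ∣ t, write t = 165q. Since 165 = 11·15, t = 15·(11q), so 15 ∣ t; and since 165 = 15·11, t = 11·(15q), so 11 ∣ t.

(⟸) Suppose 15 ∣ t and 11 ∣ t. Any common multiple of 15 and 11 is a multiple of their lcm; here gcd(15, 11) = 1, so lcm(15, 11) = 15·11 = 165, so 165 ∣ t.

Both implications hold.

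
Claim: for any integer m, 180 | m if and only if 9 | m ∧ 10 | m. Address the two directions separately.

Only the forward direction holds.

(⟸) This fails: take m = 90. Both 9 ∣ 90 and 10 ∣ 90, yet 90 is not a multiple of 180 (since 90 = 0·180 + 90), so 180 ∤ 90.

(⟹) If 180 ∣ m, write m = 180q. Since 180 = 20·9, m = 9·(20q), so 9 ∣ m; and since 180 = 18·10, m = 10·(18q), so 10 ∣ m.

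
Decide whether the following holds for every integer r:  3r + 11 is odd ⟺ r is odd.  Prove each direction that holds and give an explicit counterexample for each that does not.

(→) This fails: r = 0 gives 3r + 11 = 11, which is odd, but 0 is even, not odd.

(←) This also fails: r = 1 is odd, but 3r + 11 = 14 is even, not odd.

Both directions fail.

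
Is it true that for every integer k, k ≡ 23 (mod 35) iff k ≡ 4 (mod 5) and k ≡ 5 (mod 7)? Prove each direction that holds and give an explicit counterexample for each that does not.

Neither direction holds.

(⇒) This fails: k = 23 gives 23 ≡ 23 (mod 35) but 23 ≡ 3 (mod 5), so the conjunction on the right does not hold.

(⇐) This fails: k = 19 satisfies both congruences on the right (19 ≡ 4 mod 5 and 19 ≡ 5 mod 7) yet 19 ≡ 19 (mod 35), not 23.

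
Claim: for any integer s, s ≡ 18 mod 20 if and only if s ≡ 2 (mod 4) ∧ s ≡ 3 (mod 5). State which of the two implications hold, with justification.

(⟹) Suppose s ≡ 18 (mod 20); write s = 20j + 18. Since 4 ∣ 20, reducing mod 4 gives s ≡ 18 ≡ 2 (mod 4); since 5 ∣ 20, reducing mod 5 gives s ≡ 18 ≡ 3 (mod 5).

(⟸) Conversely, if s ≡ 2 (mod 4) and s ≡ 3 (mod 5), then by the Chinese remainder theorem s ≡ 18 (mod 20). This is exactly s ≡ 18 (mod 20).

The biconditional holds.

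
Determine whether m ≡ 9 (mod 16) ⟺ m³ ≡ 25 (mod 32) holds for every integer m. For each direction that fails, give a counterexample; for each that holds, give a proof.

(⇒) This fails: take m = 25. Then 25 ≡ 9 (mod 16), but 25³ = 15625 ≡ 9 (mod 32), not 25.

(⇐) Conversely, the residues r modulo 32 with r³ ≡ 25 (mod 32) are exactly {9}, and each is ≡ 9 (mod 16).

The forward direction fails; the converse holds.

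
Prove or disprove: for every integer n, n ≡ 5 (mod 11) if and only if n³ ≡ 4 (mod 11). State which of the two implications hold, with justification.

[⇒] Suppose n ≡ 5 (mod 11). Write n = 11j + 5. Then (11j + 5)³ = 1331j³ + 1815j² + 825j + 125 = 11(121j³ + 165j² + 75j + 11) + 4, so n³ ≡ 4 (mod 11).

[⇐] For the converse, argue contrapositively. If n ≢ 5 (mod 11), then n is congruent to one of 0, 1, 2, 3, 4, 6, 7, 8, 9, 10 modulo 11, and these give n³ ≡ 0, 1, 8, 5, 9, 7, 2, 6, 3, 10 respectively — never 4.

Both implications hold.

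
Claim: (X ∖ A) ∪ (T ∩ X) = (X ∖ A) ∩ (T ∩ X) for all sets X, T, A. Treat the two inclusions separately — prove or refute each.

Only the reverse inclusion holds.

(⊆) This inclusion fails. Take X = {1}, T = ∅, A = ∅; then 1 ∈ (X ∖ A) ∪ (T ∩ X) but 1 ∉ (X ∖ A) ∩ (T ∩ X).

(⊇) Let x ∈ (X ∖ A) ∩ (T ∩ X). Then x ∈ X ∩ T and x ∉ A, from which x ∈ (X ∖ A) ∪ (T ∩ X).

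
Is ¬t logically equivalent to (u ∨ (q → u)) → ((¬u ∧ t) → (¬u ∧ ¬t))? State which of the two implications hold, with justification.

[⇐] This fails. Under u = T, q = F, t = T, the left side is false but the right side is true.

[⇒] Assume the antecedent. If u is true, the consequent reduces to true regardless of the other variables. If u is false, the antecedent forces (u = F, q = F, t = F) or (u = F, q = T, t = F), and the consequent holds there. Either way the consequent holds.

Not equivalent: only (⇒) holds.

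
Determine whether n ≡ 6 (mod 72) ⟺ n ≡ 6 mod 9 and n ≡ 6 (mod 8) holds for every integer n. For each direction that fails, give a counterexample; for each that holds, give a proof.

(⟹) Suppose n ≡ 6 (mod 72); write n = 72j + 6. Since 9 ∣ 72, reducing mod 9 gives n ≡ 6 (mod 9); since 8 ∣ 72, reducing mod 8 gives n ≡ 6 (mod 8).

(⟸) Conversely, if n ≡ 6 (mod 9) and n ≡ 6 (mod 8), then by the Chinese remainder theorem n ≡ 6 (mod 72). This is exactly n ≡ 6 (mod 72).

The biconditional holds.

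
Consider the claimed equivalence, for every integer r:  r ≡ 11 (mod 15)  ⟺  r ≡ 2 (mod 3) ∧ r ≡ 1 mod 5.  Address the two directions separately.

(⇐) If r ≡ 2 (mod 3) and r ≡ 1 (mod 5), then by the Chinese remainder theorem r ≡ 11 (mod 15). This is exactly r ≡ 11 (mod 15).

(⇒) Suppose r ≡ 11 (mod 15); write r = 15j + 11. Since 3 ∣ 15, reducing mod 3 gives r ≡ 11 ≡ 2 (mod 3); since 5 ∣ 15, reducing mod 5 gives r ≡ 11 ≡ 1 (mod 5).

Both directions hold.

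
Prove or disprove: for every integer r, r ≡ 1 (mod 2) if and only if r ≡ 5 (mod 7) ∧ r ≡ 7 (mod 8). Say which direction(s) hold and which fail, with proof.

Forward direction. This fails: r = 1 gives 1 ≡ 1 (mod 2) but 1 ≡ 1 (mod 7), so the conjunction on the right does not hold.

Converse. If r ≡ 5 (mod 7) and r ≡ 7 (mod 8), then by the Chinese remainder theorem r ≡ 47 (mod 56). Since 47 ≡ 1 (mod 2) and 2 ∣ 56, we get r ≡ 1 (mod 2).

Only the reverse direction holds.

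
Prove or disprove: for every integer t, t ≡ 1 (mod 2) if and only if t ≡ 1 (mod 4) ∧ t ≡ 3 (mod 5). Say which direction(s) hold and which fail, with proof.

(⟹) This fails: t = 1 gives 1 ≡ 1 (mod 2) but 1 ≡ 1 (mod 5), so the conjunction on the right does not hold.

(⟸) Conversely, if t ≡ 1 (mod 4) and t ≡ 3 (mod 5), then by the Chinese remainder theorem t ≡ 13 (mod 20). Since 13 ≡ 1 (mod 2) and 2 ∣ 20, we get t ≡ 1 (mod 2).

(⇒) fails; (⇐) holds.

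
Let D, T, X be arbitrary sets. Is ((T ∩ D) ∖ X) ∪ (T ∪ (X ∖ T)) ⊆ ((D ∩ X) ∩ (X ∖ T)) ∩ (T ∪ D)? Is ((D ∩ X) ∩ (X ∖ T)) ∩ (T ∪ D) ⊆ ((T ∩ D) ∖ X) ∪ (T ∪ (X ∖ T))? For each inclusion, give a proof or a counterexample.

The sets are not equal: only the reverse inclusion holds.

(⟹) This inclusion fails. Take D = ∅, T = {1}, X = ∅; then 1 ∈ ((T ∩ D) ∖ X) ∪ (T ∪ (X ∖ T)) but 1 ∉ ((D ∩ X) ∩ (X ∖ T)) ∩ (T ∪ D).

(⟸) Let x ∈ ((D ∩ X) ∩ (X ∖ T)) ∩ (T ∪ D). Then x ∈ D ∩ X and x ∉ T, from which x ∈ ((T ∩ D) ∖ X) ∪ (T ∪ (X ∖ T)).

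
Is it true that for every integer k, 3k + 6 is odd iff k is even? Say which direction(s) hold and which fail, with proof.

Neither direction holds.

Forward direction. This fails: k = 3 gives 3k + 6 = 15, which is odd, but 3 is odd, not even.

Converse. This also fails: k = 4 is even, but 3k + 6 = 18 is even, not odd.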